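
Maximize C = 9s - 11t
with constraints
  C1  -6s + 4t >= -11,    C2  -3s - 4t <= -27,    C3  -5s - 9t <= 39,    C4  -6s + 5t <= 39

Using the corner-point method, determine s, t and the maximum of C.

Extreme points and C = 9s - 11t:
  (38/9, 43/12) → C = -17/12
  (211/6, 50) → C = -467/2
  (-7/13, 93/13) → C = -1086/13

The binding constraints are -6s + 4t = -11 and -3s - 4t = -27.
Solving simultaneously gives s = 38/9, t = 43/12.

s = 38/9, t = 43/12, maximum C = -17/12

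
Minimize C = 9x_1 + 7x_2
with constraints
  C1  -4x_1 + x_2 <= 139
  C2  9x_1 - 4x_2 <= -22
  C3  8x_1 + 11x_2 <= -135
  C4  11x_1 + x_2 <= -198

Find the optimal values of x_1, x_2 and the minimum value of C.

x_1 = -534/7, x_2 = -1163/7, minimum C = -12947/7

Corner points and C = 9x_1 + 7x_2:
  (-534/7, -1163/7) → C = -12947/7
  (-32, 11) → C = -211
  (-814/53, -1540/53) → C = -18106/53
  (-2043/113, 99/113) → C = -17694/113

The optimum lies where -4x_1 + x_2 = 139 and 9x_1 - 4x_2 = -22.
Solving simultaneously gives x_1 = -534/7, x_2 = -1163/7.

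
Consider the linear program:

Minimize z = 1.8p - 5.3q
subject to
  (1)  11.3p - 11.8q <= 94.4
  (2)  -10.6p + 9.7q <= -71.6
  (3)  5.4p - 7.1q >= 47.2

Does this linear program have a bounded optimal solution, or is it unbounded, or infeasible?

bounded optimum

Extreme points and z = 1.8p - 5.3q:
  (-7080/1547, -19156/1547) → z = 443914/7735
  (11328/1651, -2360/1651) → z = 164492/8255
  (1263/572, -1421/286) → z = 394/13
The feasible region has finitely many vertices and no improving ray; the minimum is 164492/8255 at (11328/1651, -2360/1651).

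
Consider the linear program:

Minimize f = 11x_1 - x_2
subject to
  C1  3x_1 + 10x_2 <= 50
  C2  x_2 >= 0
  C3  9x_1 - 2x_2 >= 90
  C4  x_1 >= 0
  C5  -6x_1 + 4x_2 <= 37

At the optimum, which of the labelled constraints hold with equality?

C2 and C3

Vertices and f = 11x_1 - x_2:
  (50/3, 0) → f = 550/3
  (125/12, 15/8) → f = 2705/24
  (10, 0) → f = 110

The minimum is at (10, 0). Substituting into each constraint, equality holds for C2 and C3; the remaining constraints have slack.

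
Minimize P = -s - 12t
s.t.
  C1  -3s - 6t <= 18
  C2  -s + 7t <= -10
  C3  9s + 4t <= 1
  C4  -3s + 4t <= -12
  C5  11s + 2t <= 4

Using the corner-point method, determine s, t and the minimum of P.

s = 4/5, t = -12/5, minimum P = 28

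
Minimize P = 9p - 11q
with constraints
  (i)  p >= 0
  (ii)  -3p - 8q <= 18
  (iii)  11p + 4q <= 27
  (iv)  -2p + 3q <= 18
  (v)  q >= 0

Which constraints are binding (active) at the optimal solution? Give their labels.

Extreme points and P = 9p - 11q:
  (0, 6) → P = -66
  (0, 0) → P = 0
  (9/41, 252/41) → P = -2691/41
  (27/11, 0) → P = 243/11

The minimum is at (0, 6). Substituting into each constraint, equality holds for (i) and (iv); the remaining constraints have slack.

(i) and (iv)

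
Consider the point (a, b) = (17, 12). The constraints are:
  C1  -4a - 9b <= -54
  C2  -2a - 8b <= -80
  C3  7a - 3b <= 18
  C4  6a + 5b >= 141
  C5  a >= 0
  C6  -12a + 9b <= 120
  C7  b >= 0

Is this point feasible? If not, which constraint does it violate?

Constraint C3: 7a - 3b = 83, which is not ≤ 18. All other constraints are satisfied.

not feasible — violates C3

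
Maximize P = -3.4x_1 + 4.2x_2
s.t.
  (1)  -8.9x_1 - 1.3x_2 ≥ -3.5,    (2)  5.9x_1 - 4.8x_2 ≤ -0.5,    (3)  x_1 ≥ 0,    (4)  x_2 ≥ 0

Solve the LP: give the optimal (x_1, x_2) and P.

Vertices and P = -3.4x_1 + 4.2x_2:
  (1615/5039, 2510/5039) → P = 5051/5039
  (0, 35/13) → P = 147/13
  (0, 5/48) → P = 7/16

At the optimal vertex, -8.9x_1 - 1.3x_2 = -3.5 and x_1 = 0.
Solving simultaneously gives x_1 = 0, x_2 = 35/13.

x_1 = 0, x_2 = 35/13, maximum P = 147/13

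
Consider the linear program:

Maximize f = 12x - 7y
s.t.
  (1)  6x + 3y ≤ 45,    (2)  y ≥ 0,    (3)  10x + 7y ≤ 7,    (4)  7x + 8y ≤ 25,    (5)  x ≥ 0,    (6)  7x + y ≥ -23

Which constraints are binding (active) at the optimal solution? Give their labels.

Extreme points and f = 12x - 7y:
  (7/10, 0) → f = 42/5
  (0, 0) → f = 0
  (0, 1) → f = -7

The maximum is at (7/10, 0). Substituting into each constraint, equality holds for (2) and (3); the remaining constraints have slack.

(2) and (3)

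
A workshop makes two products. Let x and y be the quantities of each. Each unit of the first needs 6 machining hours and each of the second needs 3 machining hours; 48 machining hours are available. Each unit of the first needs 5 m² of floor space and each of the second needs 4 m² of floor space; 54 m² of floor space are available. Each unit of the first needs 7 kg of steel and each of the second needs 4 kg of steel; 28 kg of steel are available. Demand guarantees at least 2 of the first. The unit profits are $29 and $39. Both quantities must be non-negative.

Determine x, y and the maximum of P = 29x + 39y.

x = 2, y = 7/2, maximum P = 389/2

Extreme points and P = 29x + 39y:
  (4, 0) → P = 116
  (2, 0) → P = 58
  (2, 7/2) → P = 389/2

The optimum lies where 7x + 4y = 28 and x = 2.
Solving simultaneously gives x = 2, y = 7/2.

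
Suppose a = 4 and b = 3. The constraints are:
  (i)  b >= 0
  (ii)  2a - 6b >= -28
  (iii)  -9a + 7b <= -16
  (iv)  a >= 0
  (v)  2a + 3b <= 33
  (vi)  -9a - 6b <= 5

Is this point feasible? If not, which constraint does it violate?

not feasible — violates (iii)

Constraint (iii): -9a + 7b = -15, which is not ≤ -16. All other constraints are satisfied.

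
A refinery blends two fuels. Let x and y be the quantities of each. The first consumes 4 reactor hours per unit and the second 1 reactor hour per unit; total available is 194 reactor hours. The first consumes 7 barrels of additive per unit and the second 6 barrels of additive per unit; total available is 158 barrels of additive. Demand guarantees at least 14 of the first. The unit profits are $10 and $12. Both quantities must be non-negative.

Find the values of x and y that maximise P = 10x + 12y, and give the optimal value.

Extreme points and P = 10x + 12y:
  (158/7, 0) → P = 1580/7
  (14, 0) → P = 140
  (14, 10) → P = 260

The binding constraints are 7x + 6y = 158 and x = 14.
Solving simultaneously gives x = 14, y = 10.

x = 14, y = 10, maximum P = 260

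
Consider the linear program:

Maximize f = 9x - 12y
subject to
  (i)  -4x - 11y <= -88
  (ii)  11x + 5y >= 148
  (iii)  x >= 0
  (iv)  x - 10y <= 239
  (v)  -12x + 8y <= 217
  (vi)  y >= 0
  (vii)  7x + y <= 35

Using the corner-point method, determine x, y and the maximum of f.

x = 9/8, y = 217/8, maximum f = -2523/8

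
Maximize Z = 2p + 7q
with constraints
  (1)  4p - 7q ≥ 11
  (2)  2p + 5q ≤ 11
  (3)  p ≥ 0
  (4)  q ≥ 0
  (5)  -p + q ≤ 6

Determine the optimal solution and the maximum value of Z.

p = 66/17, q = 11/17, maximum Z = 209/17

Extreme points and Z = 2p + 7q:
  (66/17, 11/17) → Z = 209/17
  (11/4, 0) → Z = 11/2
  (11/2, 0) → Z = 11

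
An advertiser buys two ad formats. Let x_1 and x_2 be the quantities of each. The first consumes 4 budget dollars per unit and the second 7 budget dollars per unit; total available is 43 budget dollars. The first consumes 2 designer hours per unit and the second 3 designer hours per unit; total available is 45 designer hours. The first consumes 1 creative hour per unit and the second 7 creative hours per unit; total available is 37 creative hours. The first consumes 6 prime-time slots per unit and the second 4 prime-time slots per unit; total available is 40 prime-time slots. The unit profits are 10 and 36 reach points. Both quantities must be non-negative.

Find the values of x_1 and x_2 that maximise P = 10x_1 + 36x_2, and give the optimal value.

Vertices and P = 10x_1 + 36x_2:
  (0, 0) → P = 0
  (0, 37/7) → P = 1332/7
  (20/3, 0) → P = 200/3
  (2, 5) → P = 200
  (54/13, 49/13) → P = 2304/13

The optimum lies where 4x_1 + 7x_2 = 43 and x_1 + 7x_2 = 37.
Solving simultaneously gives x_1 = 2, x_2 = 5.

x_1 = 2, x_2 = 5, maximum P = 200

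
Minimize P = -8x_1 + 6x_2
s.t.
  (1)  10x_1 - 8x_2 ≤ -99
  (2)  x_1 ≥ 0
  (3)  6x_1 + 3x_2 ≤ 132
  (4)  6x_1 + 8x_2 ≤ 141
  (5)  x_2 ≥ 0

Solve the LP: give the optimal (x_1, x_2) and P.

Extreme points and P = -8x_1 + 6x_2:
  (0, 99/8) → P = 297/4
  (21/8, 501/32) → P = 1167/16
  (0, 141/8) → P = 423/4

The optimum lies where 10x_1 - 8x_2 = -99 and 6x_1 + 8x_2 = 141.
Solving simultaneously gives x_1 = 21/8, x_2 = 501/32.

x_1 = 21/8, x_2 = 501/32, minimum P = 1167/16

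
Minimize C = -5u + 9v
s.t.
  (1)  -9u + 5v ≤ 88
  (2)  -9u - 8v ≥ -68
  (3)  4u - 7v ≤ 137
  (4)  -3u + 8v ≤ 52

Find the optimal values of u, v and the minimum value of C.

u = -1301/43, v = -1585/43, minimum C = -7760/43

Extreme points and C = -5u + 9v:
  (-1301/43, -1585/43) → C = -7760/43
  (-148/19, 68/19) → C = 1352/19
  (1572/95, -961/95) → C = -16509/95
  (4/3, 7) → C = 169/3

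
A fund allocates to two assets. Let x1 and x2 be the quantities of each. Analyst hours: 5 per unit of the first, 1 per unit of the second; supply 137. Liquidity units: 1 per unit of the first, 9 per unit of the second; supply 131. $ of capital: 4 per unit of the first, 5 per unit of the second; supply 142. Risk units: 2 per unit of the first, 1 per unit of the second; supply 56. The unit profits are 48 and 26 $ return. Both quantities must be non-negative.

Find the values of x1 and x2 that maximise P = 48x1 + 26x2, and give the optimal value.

x1 = 23, x2 = 10, maximum P = 1364

Extreme points and P = 48x1 + 26x2:
  (0, 0) → P = 0
  (0, 131/9) → P = 3406/9
  (137/5, 0) → P = 6576/5
  (27, 2) → P = 1348
  (623/31, 382/31) → P = 39836/31
  (23, 10) → P = 1364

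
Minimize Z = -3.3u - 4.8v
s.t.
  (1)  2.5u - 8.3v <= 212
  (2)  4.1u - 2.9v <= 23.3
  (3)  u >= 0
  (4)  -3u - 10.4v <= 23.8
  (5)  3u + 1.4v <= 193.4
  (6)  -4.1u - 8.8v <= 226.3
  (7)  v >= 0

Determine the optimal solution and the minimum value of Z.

u = 0, v = 967/7, minimum Z = -23208/35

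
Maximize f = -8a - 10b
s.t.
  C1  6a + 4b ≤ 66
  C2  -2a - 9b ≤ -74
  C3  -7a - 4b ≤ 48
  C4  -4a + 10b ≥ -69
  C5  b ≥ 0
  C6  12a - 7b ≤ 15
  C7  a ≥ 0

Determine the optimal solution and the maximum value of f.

Vertices and f = -8a - 10b:
  (29/5, 39/5) → f = -622/5
  (0, 33/2) → f = -165
  (653/122, 429/61) → f = -6902/61
  (0, 74/9) → f = -740/9

At the optimal vertex, -2a - 9b = -74 and a = 0.
Solving simultaneously gives a = 0, b = 74/9.

a = 0, b = 74/9, maximum f = -740/9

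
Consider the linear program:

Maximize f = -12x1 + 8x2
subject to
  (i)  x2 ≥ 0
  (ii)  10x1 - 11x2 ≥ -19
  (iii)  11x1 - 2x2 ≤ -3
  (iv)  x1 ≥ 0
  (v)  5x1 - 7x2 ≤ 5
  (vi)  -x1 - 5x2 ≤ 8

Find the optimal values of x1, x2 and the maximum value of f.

x1 = 0, x2 = 19/11, maximum f = 152/11

Vertices and f = -12x1 + 8x2:
  (5/101, 179/101) → f = 1372/101
  (0, 19/11) → f = 152/11
  (0, 3/2) → f = 12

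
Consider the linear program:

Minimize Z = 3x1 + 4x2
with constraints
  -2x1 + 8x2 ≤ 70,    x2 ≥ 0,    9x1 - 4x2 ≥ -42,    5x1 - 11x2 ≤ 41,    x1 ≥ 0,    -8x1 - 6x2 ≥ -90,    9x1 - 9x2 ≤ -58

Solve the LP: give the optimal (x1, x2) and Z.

Corner points and Z = 3x1 + 4x2:
  (0, 35/4) → Z = 35
  (83/27, 257/27) → Z = 1277/27
  (0, 58/9) → Z = 232/9

At the optimal vertex, x1 = 0 and 9x1 - 9x2 = -58.
Solving simultaneously gives x1 = 0, x2 = 58/9.

x1 = 0, x2 = 58/9, minimum Z = 232/9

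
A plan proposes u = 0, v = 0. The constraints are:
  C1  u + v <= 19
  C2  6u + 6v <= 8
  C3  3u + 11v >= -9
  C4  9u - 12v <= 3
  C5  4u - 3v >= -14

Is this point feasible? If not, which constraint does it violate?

C1: 0 ≤ 19 ✓
C2: 0 ≤ 8 ✓
C3: 0 ≥ -9 ✓
C4: 0 ≤ 3 ✓
C5: 0 ≥ -14 ✓

feasible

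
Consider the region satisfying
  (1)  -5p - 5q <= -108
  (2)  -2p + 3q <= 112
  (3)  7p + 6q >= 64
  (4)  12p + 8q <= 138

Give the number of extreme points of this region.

Pairwise boundary intersections that survive every other constraint:
  (-236/25, 776/25)
  (-87/10, 303/10)
  (-241/26, 405/13)

3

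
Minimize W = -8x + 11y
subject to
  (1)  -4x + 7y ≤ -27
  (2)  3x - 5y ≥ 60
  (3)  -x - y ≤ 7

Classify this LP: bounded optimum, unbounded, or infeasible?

From the feasible point (285, 159), moving in the direction (7, 4) keeps every constraint satisfied while W decreases without bound.

unbounded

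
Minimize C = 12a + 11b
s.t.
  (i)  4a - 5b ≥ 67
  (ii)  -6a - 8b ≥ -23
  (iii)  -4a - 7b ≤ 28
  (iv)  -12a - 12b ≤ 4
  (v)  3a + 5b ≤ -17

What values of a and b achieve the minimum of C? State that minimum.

a = 23/3, b = -8, minimum C = 4

Vertices and C = 12a + 11b:
  (77/9, -80/9) → C = 44/9
  (21, -16) → C = 76
  (23/3, -8) → C = 4

The optimum lies where -12a - 12b = 4 and 3a + 5b = -17.
Solving simultaneously gives a = 23/3, b = -8.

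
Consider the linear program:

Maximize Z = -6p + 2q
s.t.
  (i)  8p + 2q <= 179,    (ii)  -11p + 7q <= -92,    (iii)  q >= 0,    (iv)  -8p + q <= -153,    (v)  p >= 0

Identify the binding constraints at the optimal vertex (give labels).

Feasible corners and Z = -6p + 2q:
  (179/8, 0) → Z = -537/4
  (485/24, 26/3) → Z = -1247/12
  (153/8, 0) → Z = -459/4

The maximum is at (485/24, 26/3). Substituting into each constraint, equality holds for (i) and (iv); the remaining constraints have slack.

(i) and (iv)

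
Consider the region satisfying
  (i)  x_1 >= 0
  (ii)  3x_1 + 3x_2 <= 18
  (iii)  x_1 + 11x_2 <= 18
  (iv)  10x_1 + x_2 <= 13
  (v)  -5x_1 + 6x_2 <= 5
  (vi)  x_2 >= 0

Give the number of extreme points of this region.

Of the 15 pairwise boundary intersections, those satisfying every inequality are:
  (0, 5/6)
  (0, 0)
  (125/109, 167/109)
  (53/61, 95/61)
  (13/10, 0)

5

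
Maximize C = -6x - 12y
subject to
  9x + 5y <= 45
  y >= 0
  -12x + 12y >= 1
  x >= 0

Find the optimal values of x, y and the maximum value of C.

Feasible corners and C = -6x - 12y:
  (535/168, 183/56) → C = -1633/28
  (0, 9) → C = -108
  (0, 1/12) → C = -1

x = 0, y = 1/12, maximum C = -1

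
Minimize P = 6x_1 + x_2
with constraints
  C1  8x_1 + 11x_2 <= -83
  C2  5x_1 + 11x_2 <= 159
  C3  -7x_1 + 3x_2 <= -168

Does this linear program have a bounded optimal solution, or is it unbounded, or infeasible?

From the feasible point (1599/101, -1925/101), moving in the direction (-3, -7) keeps every constraint satisfied while P decreases without bound.

unbounded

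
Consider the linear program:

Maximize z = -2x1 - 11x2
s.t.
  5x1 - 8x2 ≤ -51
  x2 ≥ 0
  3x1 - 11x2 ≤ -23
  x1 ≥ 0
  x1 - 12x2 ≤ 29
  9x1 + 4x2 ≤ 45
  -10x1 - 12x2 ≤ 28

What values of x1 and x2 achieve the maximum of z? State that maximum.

Corner points and z = -2x1 - 11x2:
  (0, 51/8) → z = -561/8
  (39/23, 171/23) → z = -1959/23
  (0, 45/4) → z = -495/4

The binding constraints are 5x1 - 8x2 = -51 and x1 = 0.
Solving simultaneously gives x1 = 0, x2 = 51/8.

x1 = 0, x2 = 51/8, maximum z = -561/8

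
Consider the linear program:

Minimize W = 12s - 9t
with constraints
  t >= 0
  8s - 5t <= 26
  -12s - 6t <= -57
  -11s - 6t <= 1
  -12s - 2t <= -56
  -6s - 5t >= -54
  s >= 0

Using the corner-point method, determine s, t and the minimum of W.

s = 43/12, t = 13/2, minimum W = -31/2

Corner points and W = 12s - 9t:
  (83/19, 34/19) → W = 690/19
  (40/7, 138/35) → W = 1158/35
  (43/12, 13/2) → W = -31/2

The binding constraints are -12s - 2t = -56 and -6s - 5t = -54.
Solving simultaneously gives s = 43/12, t = 13/2.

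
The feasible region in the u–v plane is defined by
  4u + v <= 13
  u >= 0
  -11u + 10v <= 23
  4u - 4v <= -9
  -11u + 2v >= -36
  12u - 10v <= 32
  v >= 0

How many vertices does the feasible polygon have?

4

The feasible vertices (each the meet of two boundaries and inside every other half-plane) are:
  (107/51, 235/51)
  (43/20, 22/5)
  (0, 23/10)
  (0, 9/4)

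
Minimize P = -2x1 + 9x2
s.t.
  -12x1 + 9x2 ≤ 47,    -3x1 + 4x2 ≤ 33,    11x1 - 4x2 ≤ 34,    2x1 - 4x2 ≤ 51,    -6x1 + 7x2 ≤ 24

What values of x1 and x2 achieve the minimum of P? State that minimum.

Corner points and P = -2x1 + 9x2:
  (-647/30, -353/15) → P = -506/3
  (-113/30, 1/5) → P = 28/3
  (-17/9, -493/36) → P = -4301/36
  (334/53, 468/53) → P = 3544/53

The optimum lies where -12x1 + 9x2 = 47 and 2x1 - 4x2 = 51.
Solving simultaneously gives x1 = -647/30, x2 = -353/15.

x1 = -647/30, x2 = -353/15, minimum P = -506/3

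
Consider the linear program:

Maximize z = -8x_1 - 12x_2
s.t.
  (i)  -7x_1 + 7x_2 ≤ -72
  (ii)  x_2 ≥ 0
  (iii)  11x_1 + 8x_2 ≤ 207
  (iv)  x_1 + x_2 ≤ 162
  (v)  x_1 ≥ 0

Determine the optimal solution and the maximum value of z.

Corner points and z = -8x_1 - 12x_2:
  (72/7, 0) → z = -576/7
  (2025/133, 657/133) → z = -24084/133
  (207/11, 0) → z = -1656/11

x_1 = 72/7, x_2 = 0, maximum z = -576/7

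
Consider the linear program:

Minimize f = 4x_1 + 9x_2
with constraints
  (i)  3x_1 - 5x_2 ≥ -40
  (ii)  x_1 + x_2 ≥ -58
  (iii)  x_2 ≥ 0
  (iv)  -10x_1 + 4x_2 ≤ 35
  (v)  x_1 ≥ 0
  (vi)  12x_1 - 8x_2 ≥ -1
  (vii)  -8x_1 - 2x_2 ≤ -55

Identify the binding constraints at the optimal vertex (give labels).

Feasible corners and f = 4x_1 + 9x_2:
  (35/4, 53/4) → f = 617/4
  (55/8, 0) → f = 55/2
  (219/44, 167/22) → f = 1941/22
The feasible region is unbounded (it extends along (1, 0), (5, 3)), but f strictly increases along every unbounded feasible direction, so there is no improving ray and the minimum is attained at a vertex.

The minimum is at (55/8, 0). Substituting into each constraint, equality holds for (iii) and (vii); the remaining constraints have slack.

(iii) and (vii)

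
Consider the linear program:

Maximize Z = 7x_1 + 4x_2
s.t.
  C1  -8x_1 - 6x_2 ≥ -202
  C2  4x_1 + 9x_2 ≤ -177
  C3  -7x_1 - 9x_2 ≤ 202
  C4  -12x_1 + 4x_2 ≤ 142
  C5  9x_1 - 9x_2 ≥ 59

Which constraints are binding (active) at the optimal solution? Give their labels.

Corner points and Z = 7x_1 + 4x_2:
  (60, -139/3) → Z = 704/3
  (101, -101) → Z = 303
  (-25/3, -431/27) → Z = -3299/27

The maximum is at (101, -101). Substituting into each constraint, equality holds for C1 and C3; the remaining constraints have slack.

C1 and C3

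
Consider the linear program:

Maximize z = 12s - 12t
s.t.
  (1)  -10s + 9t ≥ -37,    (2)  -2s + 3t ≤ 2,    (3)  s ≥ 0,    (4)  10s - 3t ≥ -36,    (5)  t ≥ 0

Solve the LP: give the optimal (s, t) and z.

s = 37/10, t = 0, maximum z = 222/5

Feasible corners and z = 12s - 12t:
  (43/4, 47/6) → z = 35
  (37/10, 0) → z = 222/5
  (0, 2/3) → z = -8
  (0, 0) → z = 0

The binding constraints are -10s + 9t = -37 and t = 0.
Solving simultaneously gives s = 37/10, t = 0.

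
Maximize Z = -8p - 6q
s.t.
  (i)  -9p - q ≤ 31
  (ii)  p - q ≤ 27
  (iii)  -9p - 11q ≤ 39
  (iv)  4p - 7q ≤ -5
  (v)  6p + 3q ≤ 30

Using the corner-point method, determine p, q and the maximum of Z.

p = -151/45, q = -4/5, maximum Z = 1424/45

Corner points and Z = -8p - 6q:
  (-151/45, -4/5) → Z = 1424/45
  (-41/7, 152/7) → Z = -584/7
  (-328/107, -111/107) → Z = 3290/107
  (65/18, 25/9) → Z = -410/9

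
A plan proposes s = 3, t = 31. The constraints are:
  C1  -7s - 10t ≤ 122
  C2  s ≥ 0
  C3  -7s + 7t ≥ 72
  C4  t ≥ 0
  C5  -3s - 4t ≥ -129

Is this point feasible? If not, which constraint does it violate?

not feasible — violates C5

Constraint C5: -3s - 4t = -133, which is not ≥ -129. All other constraints are satisfied.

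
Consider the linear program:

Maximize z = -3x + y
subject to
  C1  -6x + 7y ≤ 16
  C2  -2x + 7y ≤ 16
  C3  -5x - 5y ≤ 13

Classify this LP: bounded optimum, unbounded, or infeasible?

bounded optimum

Feasible corners and z = -3x + y:
  (0, 16/7) → z = 16/7
  (-171/65, 2/65) → z = 103/13
The feasible region has finitely many vertices and no improving ray; the maximum is 103/13 at (-171/65, 2/65).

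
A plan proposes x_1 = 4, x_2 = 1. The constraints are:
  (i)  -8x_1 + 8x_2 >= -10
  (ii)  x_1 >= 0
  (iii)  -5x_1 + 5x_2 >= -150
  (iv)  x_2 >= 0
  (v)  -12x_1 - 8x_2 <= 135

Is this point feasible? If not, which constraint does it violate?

not feasible — violates (i)

Constraint (i): -8x_1 + 8x_2 = -24, which is not ≥ -10. All other constraints are satisfied.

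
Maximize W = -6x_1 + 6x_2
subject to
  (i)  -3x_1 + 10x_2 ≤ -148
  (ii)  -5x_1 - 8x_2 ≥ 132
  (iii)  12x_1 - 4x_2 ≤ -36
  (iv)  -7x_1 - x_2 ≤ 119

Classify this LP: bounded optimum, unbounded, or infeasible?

Corner points and W = -6x_1 + 6x_2:
  (-238/27, -157/9) → W = -466/9
  (-1042/73, -1393/73) → W = -2106/73
  (-64/5, -147/5) → W = -498/5
The feasible region has finitely many vertices and no improving ray; the maximum is -2106/73 at (-1042/73, -1393/73).

bounded optimum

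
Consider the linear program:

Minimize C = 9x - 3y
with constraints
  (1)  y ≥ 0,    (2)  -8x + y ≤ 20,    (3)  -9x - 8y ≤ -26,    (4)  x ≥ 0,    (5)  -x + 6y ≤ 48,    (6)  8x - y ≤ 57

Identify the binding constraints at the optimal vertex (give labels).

Vertices and C = 9x - 3y:
  (26/9, 0) → C = 26
  (57/8, 0) → C = 513/8
  (0, 13/4) → C = -39/4
  (0, 8) → C = -24
  (390/47, 441/47) → C = 2187/47

The minimum is at (0, 8). Substituting into each constraint, equality holds for (4) and (5); the remaining constraints have slack.

(4) and (5)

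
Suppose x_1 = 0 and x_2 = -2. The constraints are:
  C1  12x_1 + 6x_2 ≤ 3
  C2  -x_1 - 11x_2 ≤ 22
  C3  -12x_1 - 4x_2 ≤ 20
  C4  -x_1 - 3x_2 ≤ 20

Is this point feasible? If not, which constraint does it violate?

C1: -12 ≤ 3 ✓
C2: 22 ≤ 22 ✓
C3: 8 ≤ 20 ✓
C4: 6 ≤ 20 ✓

feasible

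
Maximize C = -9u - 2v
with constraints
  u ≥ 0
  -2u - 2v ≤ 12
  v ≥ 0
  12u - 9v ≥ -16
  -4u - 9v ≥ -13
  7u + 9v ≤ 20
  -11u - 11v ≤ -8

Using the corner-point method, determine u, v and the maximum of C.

u = 0, v = 8/11, maximum C = -16/11

Corner points and C = -9u - 2v:
  (0, 13/9) → C = -26/9
  (0, 8/11) → C = -16/11
  (20/7, 0) → C = -180/7
  (8/11, 0) → C = -72/11
  (7/3, 11/27) → C = -589/27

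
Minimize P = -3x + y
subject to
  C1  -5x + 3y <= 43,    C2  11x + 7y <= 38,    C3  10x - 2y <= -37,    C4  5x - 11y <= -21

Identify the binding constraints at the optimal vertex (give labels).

Vertices and P = -3x + y:
  (-11/4, 39/4) → P = 18
  (-41/4, -11/4) → P = 28
  (-183/92, 787/92) → P = 334/23
  (-73/20, 1/4) → P = 56/5

The minimum is at (-73/20, 1/4). Substituting into each constraint, equality holds for C3 and C4; the remaining constraints have slack.

C3 and C4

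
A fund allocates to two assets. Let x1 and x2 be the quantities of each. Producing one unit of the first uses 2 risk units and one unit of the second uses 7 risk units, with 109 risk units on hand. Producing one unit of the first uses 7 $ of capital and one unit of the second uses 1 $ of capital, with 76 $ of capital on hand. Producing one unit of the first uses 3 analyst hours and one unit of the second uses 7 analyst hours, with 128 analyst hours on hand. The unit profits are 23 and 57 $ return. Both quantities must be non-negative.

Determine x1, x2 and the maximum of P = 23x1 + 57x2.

Vertices and P = 23x1 + 57x2:
  (0, 0) → P = 0
  (0, 109/7) → P = 6213/7
  (76/7, 0) → P = 1748/7
  (9, 13) → P = 948

At the optimal vertex, 2x1 + 7x2 = 109 and 7x1 + x2 = 76.
Solving simultaneously gives x1 = 9, x2 = 13.

x1 = 9, x2 = 13, maximum P = 948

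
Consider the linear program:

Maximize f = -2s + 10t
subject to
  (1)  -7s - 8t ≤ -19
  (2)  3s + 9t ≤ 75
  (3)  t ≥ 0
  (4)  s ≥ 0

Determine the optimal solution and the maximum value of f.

s = 0, t = 25/3, maximum f = 250/3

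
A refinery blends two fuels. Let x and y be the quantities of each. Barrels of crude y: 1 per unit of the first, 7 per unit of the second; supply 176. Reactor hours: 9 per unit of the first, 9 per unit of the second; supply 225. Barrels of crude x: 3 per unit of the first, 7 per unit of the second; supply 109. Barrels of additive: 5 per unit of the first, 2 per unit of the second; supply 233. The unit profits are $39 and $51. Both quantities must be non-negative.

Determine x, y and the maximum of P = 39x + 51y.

x = 33/2, y = 17/2, maximum P = 1077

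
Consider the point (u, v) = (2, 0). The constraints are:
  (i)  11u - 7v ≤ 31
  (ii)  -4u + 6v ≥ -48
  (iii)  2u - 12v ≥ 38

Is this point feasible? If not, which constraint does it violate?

Constraint (iii): 2u - 12v = 4, which is not ≥ 38. All other constraints are satisfied.

not feasible — violates (iii)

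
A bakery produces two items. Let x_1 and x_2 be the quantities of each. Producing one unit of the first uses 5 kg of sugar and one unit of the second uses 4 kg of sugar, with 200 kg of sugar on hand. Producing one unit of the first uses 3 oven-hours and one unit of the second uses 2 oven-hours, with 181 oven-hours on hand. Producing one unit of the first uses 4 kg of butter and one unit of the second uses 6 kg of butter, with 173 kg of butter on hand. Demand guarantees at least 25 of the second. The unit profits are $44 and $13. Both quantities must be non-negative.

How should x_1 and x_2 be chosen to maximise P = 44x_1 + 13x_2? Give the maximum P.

Corner points and P = 44x_1 + 13x_2:
  (0, 173/6) → P = 2249/6
  (0, 25) → P = 325
  (23/4, 25) → P = 578

x_1 = 23/4, x_2 = 25, maximum P = 578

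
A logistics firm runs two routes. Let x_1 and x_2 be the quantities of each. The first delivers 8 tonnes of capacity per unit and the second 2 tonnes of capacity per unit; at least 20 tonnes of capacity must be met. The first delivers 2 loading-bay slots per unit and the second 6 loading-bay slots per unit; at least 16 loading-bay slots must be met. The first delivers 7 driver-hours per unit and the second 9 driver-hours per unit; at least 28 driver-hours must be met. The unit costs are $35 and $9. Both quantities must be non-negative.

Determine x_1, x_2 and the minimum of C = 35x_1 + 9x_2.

Extreme points and C = 35x_1 + 9x_2:
  (0, 10) → C = 90
  (8, 0) → C = 280
  (2, 2) → C = 88
The feasible region is unbounded (it extends along (0, 1), (1, 0)), but C strictly increases along every unbounded feasible direction, so there is no improving ray and the minimum is attained at a vertex.

x_1 = 2, x_2 = 2, minimum C = 88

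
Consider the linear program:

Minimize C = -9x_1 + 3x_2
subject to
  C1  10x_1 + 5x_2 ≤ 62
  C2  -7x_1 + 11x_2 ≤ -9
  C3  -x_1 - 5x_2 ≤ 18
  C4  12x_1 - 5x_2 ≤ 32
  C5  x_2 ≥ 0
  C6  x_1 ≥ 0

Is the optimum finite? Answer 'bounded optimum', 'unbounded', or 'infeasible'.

bounded optimum

Feasible corners and C = -9x_1 + 3x_2:
  (307/97, 116/97) → C = -2415/97
  (9/7, 0) → C = -81/7
  (8/3, 0) → C = -24
The feasible region has finitely many vertices and no improving ray; the minimum is -2415/97 at (307/97, 116/97).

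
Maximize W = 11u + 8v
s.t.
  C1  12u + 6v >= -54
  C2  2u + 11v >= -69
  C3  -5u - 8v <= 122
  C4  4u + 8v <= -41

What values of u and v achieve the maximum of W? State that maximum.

u = 101/28, v = -97/14, maximum W = -63/4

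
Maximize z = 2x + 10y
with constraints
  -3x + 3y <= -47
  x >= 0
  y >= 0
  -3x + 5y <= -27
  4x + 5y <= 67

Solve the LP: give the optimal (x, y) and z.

x = 436/27, y = 13/27, maximum z = 334/9

Corner points and z = 2x + 10y:
  (47/3, 0) → z = 94/3
  (436/27, 13/27) → z = 334/9
  (67/4, 0) → z = 67/2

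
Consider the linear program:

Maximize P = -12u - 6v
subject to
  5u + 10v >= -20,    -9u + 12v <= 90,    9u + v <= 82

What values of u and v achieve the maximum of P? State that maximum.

Extreme points and P = -12u - 6v:
  (-38/5, 9/5) → P = 402/5
  (168/17, -118/17) → P = -1308/17
  (298/39, 172/13) → P = -2224/13

At the optimal vertex, 5u + 10v = -20 and -9u + 12v = 90.
Solving simultaneously gives u = -38/5, v = 9/5.

u = -38/5, v = 9/5, maximum P = 402/5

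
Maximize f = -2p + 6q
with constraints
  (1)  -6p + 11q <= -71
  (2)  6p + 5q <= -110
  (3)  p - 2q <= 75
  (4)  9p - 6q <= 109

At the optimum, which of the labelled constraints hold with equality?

(1) and (2)

Vertices and f = -2p + 6q:
  (-285/32, -181/16) → f = -801/16
  (-683, -379) → f = -908
  (-115/81, -548/27) → f = -9634/81
  (-58/3, -283/6) → f = -733/3

The maximum is at (-285/32, -181/16). Substituting into each constraint, equality holds for (1) and (2); the remaining constraints have slack.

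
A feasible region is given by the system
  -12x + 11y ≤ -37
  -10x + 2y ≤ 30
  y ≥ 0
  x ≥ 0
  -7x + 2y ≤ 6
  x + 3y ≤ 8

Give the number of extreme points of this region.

3

The feasible vertices (each the meet of two boundaries and inside every other half-plane) are:
  (37/12, 0)
  (199/47, 59/47)
  (8, 0)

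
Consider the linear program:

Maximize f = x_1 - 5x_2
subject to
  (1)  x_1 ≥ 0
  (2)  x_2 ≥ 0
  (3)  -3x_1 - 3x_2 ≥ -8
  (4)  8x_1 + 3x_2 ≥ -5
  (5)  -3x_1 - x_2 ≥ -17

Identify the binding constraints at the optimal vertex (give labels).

Feasible corners and f = x_1 - 5x_2:
  (0, 0) → f = 0
  (0, 8/3) → f = -40/3
  (8/3, 0) → f = 8/3

The maximum is at (8/3, 0). Substituting into each constraint, equality holds for (2) and (3); the remaining constraints have slack.

(2) and (3)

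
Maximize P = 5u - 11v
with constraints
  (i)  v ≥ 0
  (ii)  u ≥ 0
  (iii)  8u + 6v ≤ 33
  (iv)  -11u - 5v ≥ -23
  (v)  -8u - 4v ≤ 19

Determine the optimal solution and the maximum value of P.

u = 23/11, v = 0, maximum P = 115/11

The optimum lies where v = 0 and -11u - 5v = -23.
Solving simultaneously gives u = 23/11, v = 0.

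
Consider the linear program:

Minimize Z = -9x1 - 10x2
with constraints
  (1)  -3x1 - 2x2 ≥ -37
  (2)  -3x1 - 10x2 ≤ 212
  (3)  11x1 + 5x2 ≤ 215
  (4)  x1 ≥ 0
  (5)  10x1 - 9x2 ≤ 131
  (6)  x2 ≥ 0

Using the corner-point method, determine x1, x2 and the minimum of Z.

Vertices and Z = -9x1 - 10x2:
  (0, 37/2) → Z = -185
  (37/3, 0) → Z = -111
  (0, 0) → Z = 0

x1 = 0, x2 = 37/2, minimum Z = -185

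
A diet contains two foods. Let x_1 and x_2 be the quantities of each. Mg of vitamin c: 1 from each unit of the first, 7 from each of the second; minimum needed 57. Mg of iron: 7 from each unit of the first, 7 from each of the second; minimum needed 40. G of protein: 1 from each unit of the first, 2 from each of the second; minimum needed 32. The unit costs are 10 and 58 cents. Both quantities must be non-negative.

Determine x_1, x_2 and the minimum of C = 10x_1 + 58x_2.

Corner points and C = 10x_1 + 58x_2:
  (0, 16) → C = 928
  (57, 0) → C = 570
  (22, 5) → C = 510
The feasible region is unbounded (it extends along (0, 1), (1, 0)), but C strictly increases along every unbounded feasible direction, so there is no improving ray and the minimum is attained at a vertex.

The optimum lies where x_1 + 7x_2 = 57 and x_1 + 2x_2 = 32.
Solving simultaneously gives x_1 = 22, x_2 = 5.

x_1 = 22, x_2 = 5, minimum C = 510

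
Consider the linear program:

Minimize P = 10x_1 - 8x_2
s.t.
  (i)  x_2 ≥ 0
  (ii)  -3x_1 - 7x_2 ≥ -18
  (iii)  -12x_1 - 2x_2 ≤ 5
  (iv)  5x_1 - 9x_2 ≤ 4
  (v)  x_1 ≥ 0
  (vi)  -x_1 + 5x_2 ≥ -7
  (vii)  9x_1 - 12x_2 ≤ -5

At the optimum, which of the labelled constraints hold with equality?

(ii) and (v)

Feasible corners and P = 10x_1 - 8x_2:
  (0, 18/7) → P = -144/7
  (181/99, 59/33) → P = 394/99
  (0, 5/12) → P = -10/3

The minimum is at (0, 18/7). Substituting into each constraint, equality holds for (ii) and (v); the remaining constraints have slack.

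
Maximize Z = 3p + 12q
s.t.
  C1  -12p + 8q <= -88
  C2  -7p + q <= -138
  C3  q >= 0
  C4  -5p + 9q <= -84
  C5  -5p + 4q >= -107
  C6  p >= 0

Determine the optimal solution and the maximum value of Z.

p = 627/25, q = 23/5, maximum Z = 3261/25

Vertices and Z = 3p + 12q:
  (138/7, 0) → Z = 414/7
  (579/29, 51/29) → Z = 81
  (107/5, 0) → Z = 321/5
  (627/25, 23/5) → Z = 3261/25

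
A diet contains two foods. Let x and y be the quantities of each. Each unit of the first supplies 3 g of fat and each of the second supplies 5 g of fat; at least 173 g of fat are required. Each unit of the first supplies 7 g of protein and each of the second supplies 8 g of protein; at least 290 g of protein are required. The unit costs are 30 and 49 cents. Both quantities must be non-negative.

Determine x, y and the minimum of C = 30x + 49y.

x = 6, y = 31, minimum C = 1699

The feasible region is unbounded (it extends along (0, 1), (1, 0)), but C strictly increases along every unbounded feasible direction, so there is no improving ray and the minimum is attained at a vertex.

At the optimal vertex, 3x + 5y = 173 and 7x + 8y = 290.
Solving simultaneously gives x = 6, y = 31.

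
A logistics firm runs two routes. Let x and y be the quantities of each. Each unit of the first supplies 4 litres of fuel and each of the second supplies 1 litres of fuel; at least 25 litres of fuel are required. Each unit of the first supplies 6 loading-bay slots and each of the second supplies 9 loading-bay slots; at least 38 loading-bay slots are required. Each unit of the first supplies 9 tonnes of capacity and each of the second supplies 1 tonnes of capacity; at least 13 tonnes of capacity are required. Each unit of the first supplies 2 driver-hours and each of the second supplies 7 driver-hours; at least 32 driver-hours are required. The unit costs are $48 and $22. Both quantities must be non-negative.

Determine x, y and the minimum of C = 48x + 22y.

x = 11/2, y = 3, minimum C = 330

Corner points and C = 48x + 22y:
  (0, 25) → C = 550
  (16, 0) → C = 768
  (11/2, 3) → C = 330
The feasible region is unbounded (it extends along (0, 1), (1, 0)), but C strictly increases along every unbounded feasible direction, so there is no improving ray and the minimum is attained at a vertex.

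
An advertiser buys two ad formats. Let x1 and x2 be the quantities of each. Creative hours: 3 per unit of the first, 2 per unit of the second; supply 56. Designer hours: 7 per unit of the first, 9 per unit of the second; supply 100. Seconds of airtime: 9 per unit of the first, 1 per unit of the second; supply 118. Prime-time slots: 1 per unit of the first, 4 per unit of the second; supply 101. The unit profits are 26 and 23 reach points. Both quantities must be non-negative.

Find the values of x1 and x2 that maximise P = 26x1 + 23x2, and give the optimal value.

Corner points and P = 26x1 + 23x2:
  (0, 0) → P = 0
  (0, 100/9) → P = 2300/9
  (118/9, 0) → P = 3068/9
  (13, 1) → P = 361

The optimum lies where 7x1 + 9x2 = 100 and 9x1 + x2 = 118.
Solving simultaneously gives x1 = 13, x2 = 1.

x1 = 13, x2 = 1, maximum P = 361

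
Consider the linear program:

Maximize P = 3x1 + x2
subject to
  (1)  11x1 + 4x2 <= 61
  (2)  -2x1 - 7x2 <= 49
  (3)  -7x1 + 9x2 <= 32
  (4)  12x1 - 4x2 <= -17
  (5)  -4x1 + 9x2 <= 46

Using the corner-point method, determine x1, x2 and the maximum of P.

x1 = -5/16, x2 = 53/16, maximum P = 19/8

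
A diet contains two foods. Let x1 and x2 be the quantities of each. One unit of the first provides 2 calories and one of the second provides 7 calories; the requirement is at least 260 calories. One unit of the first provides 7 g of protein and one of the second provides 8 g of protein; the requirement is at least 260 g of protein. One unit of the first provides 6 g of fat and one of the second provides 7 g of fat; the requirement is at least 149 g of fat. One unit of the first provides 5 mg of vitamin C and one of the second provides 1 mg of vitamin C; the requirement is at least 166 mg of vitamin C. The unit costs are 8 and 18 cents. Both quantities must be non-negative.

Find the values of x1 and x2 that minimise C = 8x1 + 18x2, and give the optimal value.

Corner points and C = 8x1 + 18x2:
  (0, 166) → C = 2988
  (130, 0) → C = 1040
  (82/3, 88/3) → C = 2240/3
The feasible region is unbounded (it extends along (0, 1), (1, 0)), but C strictly increases along every unbounded feasible direction, so there is no improving ray and the minimum is attained at a vertex.

The optimum lies where 2x1 + 7x2 = 260 and 5x1 + x2 = 166.
Solving simultaneously gives x1 = 82/3, x2 = 88/3.

x1 = 82/3, x2 = 88/3, minimum C = 2240/3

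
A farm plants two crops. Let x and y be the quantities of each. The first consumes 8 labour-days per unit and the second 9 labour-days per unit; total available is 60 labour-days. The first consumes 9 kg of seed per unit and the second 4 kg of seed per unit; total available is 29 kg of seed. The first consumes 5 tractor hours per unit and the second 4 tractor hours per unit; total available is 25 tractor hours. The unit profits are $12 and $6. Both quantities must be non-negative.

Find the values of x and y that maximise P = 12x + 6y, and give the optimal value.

x = 1, y = 5, maximum P = 42

Corner points and P = 12x + 6y:
  (0, 0) → P = 0
  (0, 25/4) → P = 75/2
  (29/9, 0) → P = 116/3
  (1, 5) → P = 42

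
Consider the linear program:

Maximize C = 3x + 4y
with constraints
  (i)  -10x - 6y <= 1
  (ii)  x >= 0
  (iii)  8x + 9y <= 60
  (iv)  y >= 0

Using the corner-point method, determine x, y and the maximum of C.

x = 0, y = 20/3, maximum C = 80/3

Corner points and C = 3x + 4y:
  (0, 20/3) → C = 80/3
  (0, 0) → C = 0
  (15/2, 0) → C = 45/2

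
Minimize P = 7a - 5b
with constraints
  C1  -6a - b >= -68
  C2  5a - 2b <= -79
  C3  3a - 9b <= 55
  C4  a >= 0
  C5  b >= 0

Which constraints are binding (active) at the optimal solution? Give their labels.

C1 and C4

Extreme points and P = 7a - 5b:
  (57/17, 814/17) → P = -3671/17
  (0, 68) → P = -340
  (0, 79/2) → P = -395/2

The minimum is at (0, 68). Substituting into each constraint, equality holds for C1 and C4; the remaining constraints have slack.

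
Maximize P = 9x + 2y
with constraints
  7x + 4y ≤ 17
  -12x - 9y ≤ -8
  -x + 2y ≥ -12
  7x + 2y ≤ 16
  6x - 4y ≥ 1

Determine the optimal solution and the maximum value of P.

Corner points and P = 9x + 2y:
  (15/7, 1/2) → P = 142/7
  (18/13, 95/52) → P = 419/26
  (128/39, -136/39) → P = 880/39
  (41/102, 6/17) → P = 147/34

x = 128/39, y = -136/39, maximum P = 880/39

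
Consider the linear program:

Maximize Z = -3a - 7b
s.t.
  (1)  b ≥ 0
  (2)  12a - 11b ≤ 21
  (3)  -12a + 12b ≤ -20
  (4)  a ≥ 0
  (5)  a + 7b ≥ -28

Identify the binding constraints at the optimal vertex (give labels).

(1) and (3)

Vertices and Z = -3a - 7b:
  (7/4, 0) → Z = -21/4
  (5/3, 0) → Z = -5
  (8/3, 1) → Z = -15

The maximum is at (5/3, 0). Substituting into each constraint, equality holds for (1) and (3); the remaining constraints have slack.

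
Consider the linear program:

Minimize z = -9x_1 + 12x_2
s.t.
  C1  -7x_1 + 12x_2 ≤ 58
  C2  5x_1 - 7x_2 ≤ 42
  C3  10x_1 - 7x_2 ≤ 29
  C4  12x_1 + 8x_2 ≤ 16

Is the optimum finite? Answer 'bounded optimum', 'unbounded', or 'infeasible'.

bounded optimum

Vertices and z = -9x_1 + 12x_2:
  (-34/25, 101/25) → z = 1518/25
  (-13/5, -55/7) → z = -2481/35
  (86/41, -47/41) → z = -1338/41
The feasible region has finitely many vertices and no improving ray; the minimum is -2481/35 at (-13/5, -55/7).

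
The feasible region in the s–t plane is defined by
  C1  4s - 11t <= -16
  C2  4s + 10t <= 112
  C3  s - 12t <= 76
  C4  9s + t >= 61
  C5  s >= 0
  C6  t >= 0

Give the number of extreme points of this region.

3

Intersecting each pair of boundary lines and keeping only the points that satisfy every inequality leaves:
  (268/21, 128/21)
  (655/103, 388/103)
  (249/43, 382/43)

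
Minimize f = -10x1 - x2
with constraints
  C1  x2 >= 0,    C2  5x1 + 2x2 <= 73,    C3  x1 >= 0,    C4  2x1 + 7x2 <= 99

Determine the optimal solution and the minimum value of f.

x1 = 73/5, x2 = 0, minimum f = -146

Feasible corners and f = -10x1 - x2:
  (73/5, 0) → f = -146
  (0, 0) → f = 0
  (313/31, 349/31) → f = -3479/31
  (0, 99/7) → f = -99/7

The optimum lies where x2 = 0 and 5x1 + 2x2 = 73.
Solving simultaneously gives x1 = 73/5, x2 = 0.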